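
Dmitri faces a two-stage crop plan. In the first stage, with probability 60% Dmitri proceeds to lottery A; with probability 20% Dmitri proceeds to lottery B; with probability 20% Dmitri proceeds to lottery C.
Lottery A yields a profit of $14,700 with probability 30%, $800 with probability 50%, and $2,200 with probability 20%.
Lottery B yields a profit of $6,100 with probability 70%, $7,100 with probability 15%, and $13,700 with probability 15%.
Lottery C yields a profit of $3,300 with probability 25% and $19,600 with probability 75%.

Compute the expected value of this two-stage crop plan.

EV(A) = 0.3 × 14700 + 0.5 × 800 + 0.2 × 2200 = 4410 + 400 + 440 = 5250
EV(B) = 0.7 × 6100 + 0.15 × 7100 + 0.15 × 13700 = 4270 + 1065 + 2055 = 7390
EV(C) = 0.25 × 3300 + 0.75 × 19600 = 825 + 14700 = 15525
Overall = 0.6 × 5250 + 0.2 × 7390 + 0.2 × 15525 = 3150 + 1478 + 3105 = 7733

$7,733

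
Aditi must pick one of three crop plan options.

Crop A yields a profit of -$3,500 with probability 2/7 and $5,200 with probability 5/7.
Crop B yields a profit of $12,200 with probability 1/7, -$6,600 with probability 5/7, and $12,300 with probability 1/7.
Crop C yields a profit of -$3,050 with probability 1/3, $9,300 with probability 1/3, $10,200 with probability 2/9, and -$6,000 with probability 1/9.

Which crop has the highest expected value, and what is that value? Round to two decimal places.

Crop A = 2/7 × (-3500) + 5/7 × 5200 = -1000 + 3714.2857 = 2714.2857
Crop B = 1/7 × 12200 + 5/7 × (-6600) + 1/7 × 12300 = 1742.8571 − 4714.2857 + 1757.1429 = -1214.2857
Crop C = 1/3 × (-3050) + 1/3 × 9300 + 2/9 × 10200 + 1/9 × (-6000) = -1016.6667 + 3100 + 2266.6667 − 666.6667 = 3683.3333

Crop C ($3,683.33)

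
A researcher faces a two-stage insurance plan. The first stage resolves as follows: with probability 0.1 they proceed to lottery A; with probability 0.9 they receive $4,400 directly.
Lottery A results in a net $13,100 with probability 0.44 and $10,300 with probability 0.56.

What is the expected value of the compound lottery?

$5,113.20

EV(A) = 0.44 × 13100 + 0.56 × 10300 = 5764 + 5768 = 11532
Branch B: 4400 (certain)
Overall = 0.1 × 11532 + 0.9 × 4400 = 1153.2 + 3960 = 5113.2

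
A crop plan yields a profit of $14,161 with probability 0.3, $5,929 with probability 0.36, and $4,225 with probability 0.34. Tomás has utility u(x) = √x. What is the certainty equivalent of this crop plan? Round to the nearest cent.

E[u] = 0.3·√14161 + 0.36·√5929 + 0.34·√4225 = 0.3·119 + 0.36·77 + 0.34·65 = 85.52
CE = (85.52)² = 7313.6704

$7,313.67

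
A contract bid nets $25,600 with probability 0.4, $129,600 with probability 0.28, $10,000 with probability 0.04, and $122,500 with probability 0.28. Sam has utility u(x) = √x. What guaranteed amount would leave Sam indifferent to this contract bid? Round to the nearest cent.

E[u] = 0.4·√25600 + 0.28·√129600 + 0.04·√10000 + 0.28·√122500 = 0.4·160 + 0.28·360 + 0.04·100 + 0.28·350 = 266.8
CE = (266.8)² = 71182.24

$71,182.24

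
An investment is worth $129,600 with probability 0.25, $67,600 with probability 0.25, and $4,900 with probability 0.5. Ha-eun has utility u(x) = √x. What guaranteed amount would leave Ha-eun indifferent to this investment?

$36,100

E[u] = 0.25·√129600 + 0.25·√67600 + 0.5·√4900 = 0.25·360 + 0.25·260 + 0.5·70 = 190
CE = (190)² = 36100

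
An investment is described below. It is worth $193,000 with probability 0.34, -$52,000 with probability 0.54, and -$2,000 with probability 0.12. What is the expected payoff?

$37,300

EV = 0.34 × 193000 + 0.54 × (-52000) + 0.12 × (-2000) = 65620 − 28080 − 240 = 37300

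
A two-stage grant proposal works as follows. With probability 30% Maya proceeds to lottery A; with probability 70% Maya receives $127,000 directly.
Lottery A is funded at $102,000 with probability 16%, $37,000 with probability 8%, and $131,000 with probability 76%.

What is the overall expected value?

$124,552

EV(A) = 0.16 × 102000 + 0.08 × 37000 + 0.76 × 131000 = 16320 + 2960 + 99560 = 118840
Branch B: 127000 (certain)
Overall = 0.3 × 118840 + 0.7 × 127000 = 35652 + 88900 = 124552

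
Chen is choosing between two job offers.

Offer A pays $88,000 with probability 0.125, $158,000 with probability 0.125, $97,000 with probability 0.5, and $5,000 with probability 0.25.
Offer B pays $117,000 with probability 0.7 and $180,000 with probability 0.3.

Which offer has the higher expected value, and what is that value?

Offer B ($135,900)

Offer A = 0.125 × 88000 + 0.125 × 158000 + 0.5 × 97000 + 0.25 × 5000 = 11000 + 19750 + 48500 + 1250 = 80500
Offer B = 0.7 × 117000 + 0.3 × 180000 = 81900 + 54000 = 135900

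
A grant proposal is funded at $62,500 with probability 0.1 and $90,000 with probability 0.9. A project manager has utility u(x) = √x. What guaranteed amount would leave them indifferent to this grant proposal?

E[u] = 0.1·√62500 + 0.9·√90000 = 0.1·250 + 0.9·300 = 295
CE = (295)² = 87025

$87,025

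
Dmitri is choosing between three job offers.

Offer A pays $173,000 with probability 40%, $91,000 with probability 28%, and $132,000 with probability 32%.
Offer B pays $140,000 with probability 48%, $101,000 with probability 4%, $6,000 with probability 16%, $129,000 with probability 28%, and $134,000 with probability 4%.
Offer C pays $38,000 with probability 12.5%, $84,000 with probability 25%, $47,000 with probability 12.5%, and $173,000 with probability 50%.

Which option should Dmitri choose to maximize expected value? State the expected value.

Offer A ($136,920)

Offer A = 0.4 × 173000 + 0.28 × 91000 + 0.32 × 132000 = 69200 + 25480 + 42240 = 136920
Offer B = 0.48 × 140000 + 0.04 × 101000 + 0.16 × 6000 + 0.28 × 129000 + 0.04 × 134000 = 67200 + 4040 + 960 + 36120 + 5360 = 113680
Offer C = 0.125 × 38000 + 0.25 × 84000 + 0.125 × 47000 + 0.5 × 173000 = 4750 + 21000 + 5875 + 86500 = 118125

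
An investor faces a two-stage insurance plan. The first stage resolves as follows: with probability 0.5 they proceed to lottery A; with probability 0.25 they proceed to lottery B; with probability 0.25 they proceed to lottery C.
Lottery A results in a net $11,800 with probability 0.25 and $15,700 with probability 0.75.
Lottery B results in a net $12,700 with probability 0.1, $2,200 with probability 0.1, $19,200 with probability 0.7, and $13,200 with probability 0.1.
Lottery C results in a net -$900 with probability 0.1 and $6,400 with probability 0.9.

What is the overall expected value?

EV(A) = 0.25 × 11800 + 0.75 × 15700 = 2950 + 11775 = 14725
EV(B) = 0.1 × 12700 + 0.1 × 2200 + 0.7 × 19200 + 0.1 × 13200 = 1270 + 220 + 13440 + 1320 = 16250
EV(C) = 0.1 × (-900) + 0.9 × 6400 = -90 + 5760 = 5670
Overall = 0.5 × 14725 + 0.25 × 16250 + 0.25 × 5670 = 7362.5 + 4062.5 + 1417.5 = 12842.5

$12,842.50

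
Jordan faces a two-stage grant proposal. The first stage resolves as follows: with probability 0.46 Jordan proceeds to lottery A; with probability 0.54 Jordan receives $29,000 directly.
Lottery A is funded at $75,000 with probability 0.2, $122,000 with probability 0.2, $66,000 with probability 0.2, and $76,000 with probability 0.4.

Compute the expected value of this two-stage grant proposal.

$53,840

EV(A) = 0.2 × 75000 + 0.2 × 122000 + 0.2 × 66000 + 0.4 × 76000 = 15000 + 24400 + 13200 + 30400 = 83000
Branch B: 29000 (certain)
Overall = 0.46 × 83000 + 0.54 × 29000 = 38180 + 15660 = 53840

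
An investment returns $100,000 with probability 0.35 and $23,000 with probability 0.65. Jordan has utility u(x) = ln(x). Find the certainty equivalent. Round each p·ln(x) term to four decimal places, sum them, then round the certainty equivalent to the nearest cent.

E[u] = 0.35·ln(100000) + 0.65·ln(23000) = 4.0295 + 6.5281 = 10.5576
CE = e^10.5576 ≈ 38468.69

$38,468.69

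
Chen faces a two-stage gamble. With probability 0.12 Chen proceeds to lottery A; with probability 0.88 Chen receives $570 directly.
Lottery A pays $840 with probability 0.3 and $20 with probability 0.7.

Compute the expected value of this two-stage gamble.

EV(A) = 0.3 × 840 + 0.7 × 20 = 252 + 14 = 266
Branch B: 570 (certain)
Overall = 0.12 × 266 + 0.88 × 570 = 31.92 + 501.6 = 533.52

$533.52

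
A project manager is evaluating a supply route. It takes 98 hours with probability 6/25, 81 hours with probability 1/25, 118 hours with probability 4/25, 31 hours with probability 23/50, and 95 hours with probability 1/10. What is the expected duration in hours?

69.4 hours

EV = 6/25 × 98 + 1/25 × 81 + 4/25 × 118 + 23/50 × 31 + 1/10 × 95 = 23.52 + 3.24 + 18.88 + 14.26 + 9.5 = 69.4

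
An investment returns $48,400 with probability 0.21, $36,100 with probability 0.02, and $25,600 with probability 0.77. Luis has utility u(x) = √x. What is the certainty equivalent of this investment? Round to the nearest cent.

$29,998.24

E[u] = 0.21·√48400 + 0.02·√36100 + 0.77·√25600 = 0.21·220 + 0.02·190 + 0.77·160 = 173.2
CE = (173.2)² = 29998.24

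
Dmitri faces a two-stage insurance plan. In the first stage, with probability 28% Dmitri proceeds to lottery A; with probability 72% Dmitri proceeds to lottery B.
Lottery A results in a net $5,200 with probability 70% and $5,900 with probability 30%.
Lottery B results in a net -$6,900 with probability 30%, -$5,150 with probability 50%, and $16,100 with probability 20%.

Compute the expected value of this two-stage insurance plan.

EV(A) = 0.7 × 5200 + 0.3 × 5900 = 3640 + 1770 = 5410
EV(B) = 0.3 × (-6900) + 0.5 × (-5150) + 0.2 × 16100 = -2070 − 2575 + 3220 = -1425
Overall = 0.28 × 5410 + 0.72 × (-1425) = 1514.8 − 1026 = 488.8

$488.80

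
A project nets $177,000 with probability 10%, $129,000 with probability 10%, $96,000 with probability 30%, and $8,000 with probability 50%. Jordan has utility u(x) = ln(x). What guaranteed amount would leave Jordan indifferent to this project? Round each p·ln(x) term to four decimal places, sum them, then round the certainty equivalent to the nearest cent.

E[u] = 0.1·ln(177000) + 0.1·ln(129000) + 0.3·ln(96000) + 0.5·ln(8000) = 1.2084 + 1.1768 + 3.4416 + 4.4936 = 10.3204
CE = e^10.3204 ≈ 30345.39

$30,345.39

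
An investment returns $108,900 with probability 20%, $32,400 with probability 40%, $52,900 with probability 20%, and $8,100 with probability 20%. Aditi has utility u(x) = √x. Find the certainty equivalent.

E[u] = 0.2·√108900 + 0.4·√32400 + 0.2·√52900 + 0.2·√8100 = 0.2·330 + 0.4·180 + 0.2·230 + 0.2·90 = 202
CE = (202)² = 40804

$40,804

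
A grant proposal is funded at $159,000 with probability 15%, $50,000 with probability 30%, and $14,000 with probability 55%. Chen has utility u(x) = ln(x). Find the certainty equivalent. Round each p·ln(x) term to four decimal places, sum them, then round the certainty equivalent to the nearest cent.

E[u] = 0.15·ln(159000) + 0.3·ln(50000) + 0.55·ln(14000) = 1.7965 + 3.2459 + 5.2507 = 10.2931
CE = e^10.2931 ≈ 29528.17

$29,528.17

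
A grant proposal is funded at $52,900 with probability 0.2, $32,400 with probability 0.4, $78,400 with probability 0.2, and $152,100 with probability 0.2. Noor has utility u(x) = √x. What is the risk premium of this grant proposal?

E[u] = 0.2·√52900 + 0.4·√32400 + 0.2·√78400 + 0.2·√152100 = 0.2·230 + 0.4·180 + 0.2·280 + 0.2·390 = 252
CE = (252)² = 63504
Risk premium = EV − CE = 69640 − 63504 = 6136

$6,136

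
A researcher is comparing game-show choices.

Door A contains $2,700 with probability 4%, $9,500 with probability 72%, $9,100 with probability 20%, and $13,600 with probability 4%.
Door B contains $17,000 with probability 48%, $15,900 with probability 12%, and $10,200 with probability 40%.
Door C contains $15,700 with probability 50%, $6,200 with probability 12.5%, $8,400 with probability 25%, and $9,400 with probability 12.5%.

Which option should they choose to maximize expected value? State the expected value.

Door B ($14,148)

Door A = 0.04 × 2700 + 0.72 × 9500 + 0.2 × 9100 + 0.04 × 13600 = 108 + 6840 + 1820 + 544 = 9312
Door B = 0.48 × 17000 + 0.12 × 15900 + 0.4 × 10200 = 8160 + 1908 + 4080 = 14148
Door C = 0.5 × 15700 + 0.125 × 6200 + 0.25 × 8400 + 0.125 × 9400 = 7850 + 775 + 2100 + 1175 = 11900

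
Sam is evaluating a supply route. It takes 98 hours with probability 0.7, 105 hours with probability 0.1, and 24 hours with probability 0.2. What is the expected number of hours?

83.9 hours

EV = 0.7 × 98 + 0.1 × 105 + 0.2 × 24 = 68.6 + 10.5 + 4.8 = 83.9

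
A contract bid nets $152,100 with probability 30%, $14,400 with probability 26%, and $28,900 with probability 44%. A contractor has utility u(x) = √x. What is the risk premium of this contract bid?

E[u] = 0.3·√152100 + 0.26·√14400 + 0.44·√28900 = 0.3·390 + 0.26·120 + 0.44·170 = 223
CE = (223)² = 49729
Risk premium = EV − CE = 62090 − 49729 = 12361

$12,361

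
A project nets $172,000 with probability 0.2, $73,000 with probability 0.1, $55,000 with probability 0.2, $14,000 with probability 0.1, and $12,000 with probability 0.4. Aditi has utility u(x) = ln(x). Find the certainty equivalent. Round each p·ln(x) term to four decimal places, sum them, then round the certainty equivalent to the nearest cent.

$33,711.69

E[u] = 0.2·ln(172000) + 0.1·ln(73000) + 0.2·ln(55000) + 0.1·ln(14000) + 0.4·ln(12000) = 2.4110 + 1.1198 + 2.1830 + 0.9547 + 3.7571 = 10.4256
CE = e^10.4256 ≈ 33711.69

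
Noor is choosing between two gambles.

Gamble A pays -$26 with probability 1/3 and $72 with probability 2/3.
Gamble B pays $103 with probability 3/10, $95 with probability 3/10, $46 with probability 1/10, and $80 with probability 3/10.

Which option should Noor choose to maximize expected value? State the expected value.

Gamble A = 1/3 × (-26) + 2/3 × 72 = -8.6667 + 48 = 39.3333
Gamble B = 3/10 × 103 + 3/10 × 95 + 1/10 × 46 + 3/10 × 80 = 30.9 + 28.5 + 4.6 + 24 = 88

Gamble B ($88)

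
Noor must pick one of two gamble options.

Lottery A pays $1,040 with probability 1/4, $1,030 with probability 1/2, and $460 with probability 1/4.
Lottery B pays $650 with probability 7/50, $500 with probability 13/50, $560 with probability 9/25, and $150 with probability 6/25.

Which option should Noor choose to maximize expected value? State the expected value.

Lottery A ($890)

Lottery A = 1/4 × 1040 + 1/2 × 1030 + 1/4 × 460 = 260 + 515 + 115 = 890
Lottery B = 7/50 × 650 + 13/50 × 500 + 9/25 × 560 + 6/25 × 150 = 91 + 130 + 201.6 + 36 = 458.6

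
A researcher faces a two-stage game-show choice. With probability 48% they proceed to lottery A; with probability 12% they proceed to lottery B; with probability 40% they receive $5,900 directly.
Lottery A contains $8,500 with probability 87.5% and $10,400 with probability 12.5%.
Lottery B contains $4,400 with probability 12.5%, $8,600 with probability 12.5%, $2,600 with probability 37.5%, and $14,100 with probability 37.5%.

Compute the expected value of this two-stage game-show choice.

EV(A) = 0.875 × 8500 + 0.125 × 10400 = 7437.5 + 1300 = 8737.5
EV(B) = 0.125 × 4400 + 0.125 × 8600 + 0.375 × 2600 + 0.375 × 14100 = 550 + 1075 + 975 + 5287.5 = 7887.5
Branch C: 5900 (certain)
Overall = 0.48 × 8737.5 + 0.12 × 7887.5 + 0.4 × 5900 = 4194 + 946.5 + 2360 = 7500.5

$7,500.50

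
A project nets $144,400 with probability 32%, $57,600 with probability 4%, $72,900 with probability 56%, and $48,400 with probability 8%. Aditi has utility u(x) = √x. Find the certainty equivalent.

E[u] = 0.32·√144400 + 0.04·√57600 + 0.56·√72900 + 0.08·√48400 = 0.32·380 + 0.04·240 + 0.56·270 + 0.08·220 = 300
CE = (300)² = 90000

$90,000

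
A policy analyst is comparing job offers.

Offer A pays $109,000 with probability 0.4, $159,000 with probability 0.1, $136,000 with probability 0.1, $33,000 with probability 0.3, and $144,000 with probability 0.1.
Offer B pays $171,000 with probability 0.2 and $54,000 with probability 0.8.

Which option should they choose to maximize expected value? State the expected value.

Offer A = 0.4 × 109000 + 0.1 × 159000 + 0.1 × 136000 + 0.3 × 33000 + 0.1 × 144000 = 43600 + 15900 + 13600 + 9900 + 14400 = 97400
Offer B = 0.2 × 171000 + 0.8 × 54000 = 34200 + 43200 = 77400

Offer A ($97,400)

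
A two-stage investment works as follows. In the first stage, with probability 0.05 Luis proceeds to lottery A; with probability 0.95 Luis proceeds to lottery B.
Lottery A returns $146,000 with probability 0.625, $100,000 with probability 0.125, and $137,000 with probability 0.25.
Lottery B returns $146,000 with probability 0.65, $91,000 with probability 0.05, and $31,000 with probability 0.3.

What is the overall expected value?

EV(A) = 0.625 × 146000 + 0.125 × 100000 + 0.25 × 137000 = 91250 + 12500 + 34250 = 138000
EV(B) = 0.65 × 146000 + 0.05 × 91000 + 0.3 × 31000 = 94900 + 4550 + 9300 = 108750
Overall = 0.05 × 138000 + 0.95 × 108750 = 6900 + 103312.5 = 110212.5

$110,212.50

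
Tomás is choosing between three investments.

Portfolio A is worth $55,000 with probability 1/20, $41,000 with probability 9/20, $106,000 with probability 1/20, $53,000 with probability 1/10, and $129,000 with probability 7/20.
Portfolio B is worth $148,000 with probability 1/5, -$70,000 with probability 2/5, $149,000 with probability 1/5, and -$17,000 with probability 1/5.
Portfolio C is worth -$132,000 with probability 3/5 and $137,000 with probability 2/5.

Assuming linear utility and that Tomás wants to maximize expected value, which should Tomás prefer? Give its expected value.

Portfolio A ($76,950)

Portfolio A = 1/20 × 55000 + 9/20 × 41000 + 1/20 × 106000 + 1/10 × 53000 + 7/20 × 129000 = 2750 + 18450 + 5300 + 5300 + 45150 = 76950
Portfolio B = 1/5 × 148000 + 2/5 × (-70000) + 1/5 × 149000 + 1/5 × (-17000) = 29600 − 28000 + 29800 − 3400 = 28000
Portfolio C = 3/5 × (-132000) + 2/5 × 137000 = -79200 + 54800 = -24400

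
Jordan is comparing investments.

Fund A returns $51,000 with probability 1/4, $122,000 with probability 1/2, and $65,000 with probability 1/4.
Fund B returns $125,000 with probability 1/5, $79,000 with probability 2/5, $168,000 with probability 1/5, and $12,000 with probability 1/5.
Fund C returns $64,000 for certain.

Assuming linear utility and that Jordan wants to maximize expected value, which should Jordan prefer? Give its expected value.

Fund A = 1/4 × 51000 + 1/2 × 122000 + 1/4 × 65000 = 12750 + 61000 + 16250 = 90000
Fund B = 1/5 × 125000 + 2/5 × 79000 + 1/5 × 168000 + 1/5 × 12000 = 25000 + 31600 + 33600 + 2400 = 92600
Fund C: 64000 (certain)

Fund B ($92,600)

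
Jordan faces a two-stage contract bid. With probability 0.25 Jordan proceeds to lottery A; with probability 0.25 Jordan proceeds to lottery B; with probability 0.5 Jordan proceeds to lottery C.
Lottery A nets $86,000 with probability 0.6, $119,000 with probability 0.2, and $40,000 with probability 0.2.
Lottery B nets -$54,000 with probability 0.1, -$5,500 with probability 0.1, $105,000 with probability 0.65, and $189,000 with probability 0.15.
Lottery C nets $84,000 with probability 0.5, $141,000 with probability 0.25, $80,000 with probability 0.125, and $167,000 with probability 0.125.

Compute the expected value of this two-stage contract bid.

EV(A) = 0.6 × 86000 + 0.2 × 119000 + 0.2 × 40000 = 51600 + 23800 + 8000 = 83400
EV(B) = 0.1 × (-54000) + 0.1 × (-5500) + 0.65 × 105000 + 0.15 × 189000 = -5400 − 550 + 68250 + 28350 = 90650
EV(C) = 0.5 × 84000 + 0.25 × 141000 + 0.125 × 80000 + 0.125 × 167000 = 42000 + 35250 + 10000 + 20875 = 108125
Overall = 0.25 × 83400 + 0.25 × 90650 + 0.5 × 108125 = 20850 + 22662.5 + 54062.5 = 97575

$97,575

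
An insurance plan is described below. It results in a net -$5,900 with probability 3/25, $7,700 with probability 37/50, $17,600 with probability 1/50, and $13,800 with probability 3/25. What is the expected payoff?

EV = 3/25 × (-5900) + 37/50 × 7700 + 1/50 × 17600 + 3/25 × 13800 = -708 + 5698 + 352 + 1656 = 6998

$6,998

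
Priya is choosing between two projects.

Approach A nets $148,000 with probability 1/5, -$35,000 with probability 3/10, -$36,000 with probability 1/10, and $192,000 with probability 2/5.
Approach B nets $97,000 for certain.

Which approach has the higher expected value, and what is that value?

Approach A = 1/5 × 148000 + 3/10 × (-35000) + 1/10 × (-36000) + 2/5 × 192000 = 29600 − 10500 − 3600 + 76800 = 92300
Approach B: 97000 (certain)

Approach B ($97,000)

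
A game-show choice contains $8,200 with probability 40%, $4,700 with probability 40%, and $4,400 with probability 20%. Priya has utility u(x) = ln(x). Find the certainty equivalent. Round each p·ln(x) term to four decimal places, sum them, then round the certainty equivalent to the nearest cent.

$5,795.29

E[u] = 0.4·ln(8200) + 0.4·ln(4700) + 0.2·ln(4400) = 3.6048 + 3.3821 + 1.6779 = 8.6648
CE = e^8.6648 ≈ 5795.29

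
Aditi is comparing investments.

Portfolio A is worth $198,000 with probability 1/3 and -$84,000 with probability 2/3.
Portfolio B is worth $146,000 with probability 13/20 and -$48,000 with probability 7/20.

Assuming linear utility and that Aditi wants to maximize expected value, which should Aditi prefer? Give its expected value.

Portfolio A = 1/3 × 198000 + 2/3 × (-84000) = 66000 − 56000 = 10000
Portfolio B = 13/20 × 146000 + 7/20 × (-48000) = 94900 − 16800 = 78100

Portfolio B ($78,100)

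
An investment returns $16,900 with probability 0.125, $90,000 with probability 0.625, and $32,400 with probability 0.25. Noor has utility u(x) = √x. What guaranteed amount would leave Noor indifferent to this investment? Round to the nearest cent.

E[u] = 0.125·√16900 + 0.625·√90000 + 0.25·√32400 = 0.125·130 + 0.625·300 + 0.25·180 = 248.75
CE = (248.75)² = 61876.5625

$61,876.56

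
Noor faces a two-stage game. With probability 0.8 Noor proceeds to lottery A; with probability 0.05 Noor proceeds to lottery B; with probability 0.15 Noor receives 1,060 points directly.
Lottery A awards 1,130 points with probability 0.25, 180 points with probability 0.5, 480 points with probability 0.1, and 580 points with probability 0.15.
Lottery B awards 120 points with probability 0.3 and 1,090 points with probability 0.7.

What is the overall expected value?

604.95 points

EV(A) = 0.25 × 1130 + 0.5 × 180 + 0.1 × 480 + 0.15 × 580 = 282.5 + 90 + 48 + 87 = 507.5
EV(B) = 0.3 × 120 + 0.7 × 1090 = 36 + 763 = 799
Branch C: 1060 (certain)
Overall = 0.8 × 507.5 + 0.05 × 799 + 0.15 × 1060 = 406 + 39.95 + 159 = 604.95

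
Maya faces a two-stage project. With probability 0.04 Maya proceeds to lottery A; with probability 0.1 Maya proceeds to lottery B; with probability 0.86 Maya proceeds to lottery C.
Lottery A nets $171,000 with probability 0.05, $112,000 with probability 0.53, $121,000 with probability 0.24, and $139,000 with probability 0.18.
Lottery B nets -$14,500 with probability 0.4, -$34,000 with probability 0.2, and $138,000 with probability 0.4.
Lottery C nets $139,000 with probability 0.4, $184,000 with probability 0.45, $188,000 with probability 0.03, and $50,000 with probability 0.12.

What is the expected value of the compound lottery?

EV(A) = 0.05 × 171000 + 0.53 × 112000 + 0.24 × 121000 + 0.18 × 139000 = 8550 + 59360 + 29040 + 25020 = 121970
EV(B) = 0.4 × (-14500) + 0.2 × (-34000) + 0.4 × 138000 = -5800 − 6800 + 55200 = 42600
EV(C) = 0.4 × 139000 + 0.45 × 184000 + 0.03 × 188000 + 0.12 × 50000 = 55600 + 82800 + 5640 + 6000 = 150040
Overall = 0.04 × 121970 + 0.1 × 42600 + 0.86 × 150040 = 4878.8 + 4260 + 129034.4 = 138173.2

$138,173.20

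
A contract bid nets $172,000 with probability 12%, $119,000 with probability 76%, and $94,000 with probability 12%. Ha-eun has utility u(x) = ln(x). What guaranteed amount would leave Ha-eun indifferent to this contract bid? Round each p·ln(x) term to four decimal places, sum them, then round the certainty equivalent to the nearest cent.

$120,897.70

E[u] = 0.12·ln(172000) + 0.76·ln(119000) + 0.12·ln(94000) = 1.4466 + 8.8820 + 1.3741 = 11.7027
CE = e^11.7027 ≈ 120897.70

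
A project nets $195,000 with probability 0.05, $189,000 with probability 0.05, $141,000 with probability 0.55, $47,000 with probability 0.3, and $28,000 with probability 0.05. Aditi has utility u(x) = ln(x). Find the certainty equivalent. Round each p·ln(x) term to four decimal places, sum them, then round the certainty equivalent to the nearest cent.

$96,471.22

E[u] = 0.05·ln(195000) + 0.05·ln(189000) + 0.55·ln(141000) + 0.3·ln(47000) + 0.05·ln(28000) = 0.6090 + 0.6075 + 6.5211 + 3.2274 + 0.5120 = 11.4770
CE = e^11.4770 ≈ 96471.22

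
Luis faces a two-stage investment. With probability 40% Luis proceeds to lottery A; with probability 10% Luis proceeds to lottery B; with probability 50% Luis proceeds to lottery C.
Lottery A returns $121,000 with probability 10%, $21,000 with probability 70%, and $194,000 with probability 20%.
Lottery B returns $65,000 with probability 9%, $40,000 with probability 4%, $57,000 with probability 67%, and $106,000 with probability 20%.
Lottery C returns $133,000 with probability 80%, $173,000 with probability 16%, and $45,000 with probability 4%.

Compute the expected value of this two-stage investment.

EV(A) = 0.1 × 121000 + 0.7 × 21000 + 0.2 × 194000 = 12100 + 14700 + 38800 = 65600
EV(B) = 0.09 × 65000 + 0.04 × 40000 + 0.67 × 57000 + 0.2 × 106000 = 5850 + 1600 + 38190 + 21200 = 66840
EV(C) = 0.8 × 133000 + 0.16 × 173000 + 0.04 × 45000 = 106400 + 27680 + 1800 = 135880
Overall = 0.4 × 65600 + 0.1 × 66840 + 0.5 × 135880 = 26240 + 6684 + 67940 = 100864

$100,864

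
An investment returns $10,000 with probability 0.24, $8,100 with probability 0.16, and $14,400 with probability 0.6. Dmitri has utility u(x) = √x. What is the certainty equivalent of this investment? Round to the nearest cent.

E[u] = 0.24·√10000 + 0.16·√8100 + 0.6·√14400 = 0.24·100 + 0.16·90 + 0.6·120 = 110.4
CE = (110.4)² = 12188.16

$12,188.16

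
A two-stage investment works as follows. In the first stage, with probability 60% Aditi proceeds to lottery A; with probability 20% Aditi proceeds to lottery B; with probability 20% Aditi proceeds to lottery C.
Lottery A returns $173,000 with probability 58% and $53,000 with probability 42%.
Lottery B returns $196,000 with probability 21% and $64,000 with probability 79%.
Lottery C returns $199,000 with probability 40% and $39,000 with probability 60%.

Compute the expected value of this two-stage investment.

$112,504

EV(A) = 0.58 × 173000 + 0.42 × 53000 = 100340 + 22260 = 122600
EV(B) = 0.21 × 196000 + 0.79 × 64000 = 41160 + 50560 = 91720
EV(C) = 0.4 × 199000 + 0.6 × 39000 = 79600 + 23400 = 103000
Overall = 0.6 × 122600 + 0.2 × 91720 + 0.2 × 103000 = 73560 + 18344 + 20600 = 112504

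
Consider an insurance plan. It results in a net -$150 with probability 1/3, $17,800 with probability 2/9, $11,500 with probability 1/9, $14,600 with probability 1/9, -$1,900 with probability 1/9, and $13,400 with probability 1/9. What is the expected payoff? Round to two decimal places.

EV = 1/3 × (-150) + 2/9 × 17800 + 1/9 × 11500 + 1/9 × 14600 + 1/9 × (-1900) + 1/9 × 13400 = -50 + 3955.5556 + 1277.7778 + 1622.2222 − 211.1111 + 1488.8889 = 8083.3333

$8,083.33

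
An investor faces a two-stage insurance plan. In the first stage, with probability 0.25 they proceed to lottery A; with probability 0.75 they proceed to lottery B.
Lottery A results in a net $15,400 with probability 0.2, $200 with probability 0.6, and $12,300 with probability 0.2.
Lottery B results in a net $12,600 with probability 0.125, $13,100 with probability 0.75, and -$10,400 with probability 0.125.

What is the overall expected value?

EV(A) = 0.2 × 15400 + 0.6 × 200 + 0.2 × 12300 = 3080 + 120 + 2460 = 5660
EV(B) = 0.125 × 12600 + 0.75 × 13100 + 0.125 × (-10400) = 1575 + 9825 − 1300 = 10100
Overall = 0.25 × 5660 + 0.75 × 10100 = 1415 + 7575 = 8990

$8,990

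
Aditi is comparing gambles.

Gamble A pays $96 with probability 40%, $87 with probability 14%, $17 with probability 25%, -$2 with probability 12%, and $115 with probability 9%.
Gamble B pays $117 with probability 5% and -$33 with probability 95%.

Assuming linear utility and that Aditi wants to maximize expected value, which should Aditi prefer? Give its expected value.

Gamble A = 0.4 × 96 + 0.14 × 87 + 0.25 × 17 + 0.12 × (-2) + 0.09 × 115 = 38.4 + 12.18 + 4.25 − 0.24 + 10.35 = 64.94
Gamble B = 0.05 × 117 + 0.95 × (-33) = 5.85 − 31.35 = -25.5

Gamble A ($64.94)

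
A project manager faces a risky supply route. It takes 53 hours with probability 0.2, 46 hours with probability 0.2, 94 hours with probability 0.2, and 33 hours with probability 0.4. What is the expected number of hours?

51.8 hours

EV = 0.2 × 53 + 0.2 × 46 + 0.2 × 94 + 0.4 × 33 = 10.6 + 9.2 + 18.8 + 13.2 = 51.8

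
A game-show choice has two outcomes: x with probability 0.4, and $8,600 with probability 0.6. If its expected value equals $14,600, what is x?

x = $23,600

0.4·x + 0.6·8600 = 14600
0.4·x = 14600 − 5160 = 9440
x = 9440 / 0.4 = 23600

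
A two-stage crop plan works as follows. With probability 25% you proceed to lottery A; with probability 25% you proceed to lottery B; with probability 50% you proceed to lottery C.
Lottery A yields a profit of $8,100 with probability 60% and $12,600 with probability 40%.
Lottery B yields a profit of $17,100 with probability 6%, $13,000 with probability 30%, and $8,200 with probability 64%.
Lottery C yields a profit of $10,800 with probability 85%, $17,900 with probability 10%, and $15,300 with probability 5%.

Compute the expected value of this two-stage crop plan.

EV(A) = 0.6 × 8100 + 0.4 × 12600 = 4860 + 5040 = 9900
EV(B) = 0.06 × 17100 + 0.3 × 13000 + 0.64 × 8200 = 1026 + 3900 + 5248 = 10174
EV(C) = 0.85 × 10800 + 0.1 × 17900 + 0.05 × 15300 = 9180 + 1790 + 765 = 11735
Overall = 0.25 × 9900 + 0.25 × 10174 + 0.5 × 11735 = 2475 + 2543.5 + 5867.5 = 10886

$10,886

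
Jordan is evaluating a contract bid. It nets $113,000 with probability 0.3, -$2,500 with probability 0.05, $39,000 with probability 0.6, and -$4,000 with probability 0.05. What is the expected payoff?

EV = 0.3 × 113000 + 0.05 × (-2500) + 0.6 × 39000 + 0.05 × (-4000) = 33900 − 125 + 23400 − 200 = 56975

$56,975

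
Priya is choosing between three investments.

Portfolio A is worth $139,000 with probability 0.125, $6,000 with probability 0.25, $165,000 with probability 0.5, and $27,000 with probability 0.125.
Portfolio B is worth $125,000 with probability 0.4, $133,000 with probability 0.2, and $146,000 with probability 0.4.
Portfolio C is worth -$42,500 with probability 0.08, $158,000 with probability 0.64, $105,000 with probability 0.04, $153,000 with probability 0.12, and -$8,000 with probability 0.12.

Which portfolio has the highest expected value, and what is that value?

Portfolio A = 0.125 × 139000 + 0.25 × 6000 + 0.5 × 165000 + 0.125 × 27000 = 17375 + 1500 + 82500 + 3375 = 104750
Portfolio B = 0.4 × 125000 + 0.2 × 133000 + 0.4 × 146000 = 50000 + 26600 + 58400 = 135000
Portfolio C = 0.08 × (-42500) + 0.64 × 158000 + 0.04 × 105000 + 0.12 × 153000 + 0.12 × (-8000) = -3400 + 101120 + 4200 + 18360 − 960 = 119320

Portfolio B ($135,000)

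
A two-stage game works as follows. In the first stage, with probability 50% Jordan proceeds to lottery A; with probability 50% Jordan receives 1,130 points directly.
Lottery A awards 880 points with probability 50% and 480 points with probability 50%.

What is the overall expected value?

EV(A) = 0.5 × 880 + 0.5 × 480 = 440 + 240 = 680
Branch B: 1130 (certain)
Overall = 0.5 × 680 + 0.5 × 1130 = 340 + 565 = 905

905 points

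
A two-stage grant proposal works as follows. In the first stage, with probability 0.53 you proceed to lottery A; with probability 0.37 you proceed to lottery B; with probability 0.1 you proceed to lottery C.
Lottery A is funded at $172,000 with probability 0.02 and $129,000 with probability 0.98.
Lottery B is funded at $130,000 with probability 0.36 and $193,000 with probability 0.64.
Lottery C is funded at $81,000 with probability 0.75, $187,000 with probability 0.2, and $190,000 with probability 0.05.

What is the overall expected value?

EV(A) = 0.02 × 172000 + 0.98 × 129000 = 3440 + 126420 = 129860
EV(B) = 0.36 × 130000 + 0.64 × 193000 = 46800 + 123520 = 170320
EV(C) = 0.75 × 81000 + 0.2 × 187000 + 0.05 × 190000 = 60750 + 37400 + 9500 = 107650
Overall = 0.53 × 129860 + 0.37 × 170320 + 0.1 × 107650 = 68825.8 + 63018.4 + 10765 = 142609.2

$142,609.20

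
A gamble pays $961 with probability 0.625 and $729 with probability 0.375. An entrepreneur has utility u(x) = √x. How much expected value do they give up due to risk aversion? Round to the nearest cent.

E[u] = 0.625·√961 + 0.375·√729 = 0.625·31 + 0.375·27 = 29.5
CE = (29.5)² = 870.25
Risk premium = EV − CE = 874 − 870.25 = 3.75

$3.75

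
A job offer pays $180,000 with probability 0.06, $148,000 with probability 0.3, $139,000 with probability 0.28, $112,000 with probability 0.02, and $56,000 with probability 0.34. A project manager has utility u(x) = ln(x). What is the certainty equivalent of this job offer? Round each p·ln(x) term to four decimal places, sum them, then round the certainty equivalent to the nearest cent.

E[u] = 0.06·ln(180000) + 0.3·ln(148000) + 0.28·ln(139000) + 0.02·ln(112000) + 0.34·ln(56000) = 0.7260 + 3.5715 + 3.3158 + 0.2325 + 3.7173 = 11.5631
CE = e^11.5631 ≈ 105145.46

$105,145.46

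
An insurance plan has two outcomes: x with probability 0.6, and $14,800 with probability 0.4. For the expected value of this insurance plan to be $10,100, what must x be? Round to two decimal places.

0.6·x + 0.4·14800 = 10100
0.6·x = 10100 − 5920 = 4180
x = 4180 / 0.6 = 6966.6667

x = $6,966.67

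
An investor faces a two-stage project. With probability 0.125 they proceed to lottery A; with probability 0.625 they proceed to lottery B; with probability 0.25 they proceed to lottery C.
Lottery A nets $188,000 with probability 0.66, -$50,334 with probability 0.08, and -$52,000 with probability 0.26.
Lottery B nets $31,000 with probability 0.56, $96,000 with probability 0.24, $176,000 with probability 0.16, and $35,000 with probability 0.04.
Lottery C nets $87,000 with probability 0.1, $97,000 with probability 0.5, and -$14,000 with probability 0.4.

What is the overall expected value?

EV(A) = 0.66 × 188000 + 0.08 × (-50334) + 0.26 × (-52000) = 124080 − 4026.72 − 13520 = 106533.28
EV(B) = 0.56 × 31000 + 0.24 × 96000 + 0.16 × 176000 + 0.04 × 35000 = 17360 + 23040 + 28160 + 1400 = 69960
EV(C) = 0.1 × 87000 + 0.5 × 97000 + 0.4 × (-14000) = 8700 + 48500 − 5600 = 51600
Overall = 0.125 × 106533.28 + 0.625 × 69960 + 0.25 × 51600 = 13316.66 + 43725 + 12900 = 69941.66

$69,941.66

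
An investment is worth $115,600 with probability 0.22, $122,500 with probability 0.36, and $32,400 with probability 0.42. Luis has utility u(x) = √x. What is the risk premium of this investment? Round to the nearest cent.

E[u] = 0.22·√115600 + 0.36·√122500 + 0.42·√32400 = 0.22·340 + 0.36·350 + 0.42·180 = 276.4
CE = (276.4)² = 76396.96
Risk premium = EV − CE = 83140 − 76396.96 = 6743.04

$6,743.04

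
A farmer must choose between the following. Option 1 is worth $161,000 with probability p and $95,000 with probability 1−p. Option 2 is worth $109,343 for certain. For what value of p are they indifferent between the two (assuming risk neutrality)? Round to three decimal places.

p = 0.217

p·161000 + (1−p)·95000 = 109343
66000p + 95000 = 109343
p = (109343 − 95000) / 66000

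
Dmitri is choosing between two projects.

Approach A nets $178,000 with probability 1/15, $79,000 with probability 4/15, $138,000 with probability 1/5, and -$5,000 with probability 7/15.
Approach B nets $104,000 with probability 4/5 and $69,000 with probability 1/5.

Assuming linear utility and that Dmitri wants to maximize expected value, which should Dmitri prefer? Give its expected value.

Approach B ($97,000)

Approach A = 1/15 × 178000 + 4/15 × 79000 + 1/5 × 138000 + 7/15 × (-5000) = 11866.6667 + 21066.6667 + 27600 − 2333.3333 = 58200
Approach B = 4/5 × 104000 + 1/5 × 69000 = 83200 + 13800 = 97000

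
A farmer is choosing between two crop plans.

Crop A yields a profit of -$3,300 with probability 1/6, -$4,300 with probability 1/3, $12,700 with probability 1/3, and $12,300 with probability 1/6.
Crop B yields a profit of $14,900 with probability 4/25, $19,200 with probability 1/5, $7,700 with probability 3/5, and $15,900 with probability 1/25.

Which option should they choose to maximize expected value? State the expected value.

Crop A = 1/6 × (-3300) + 1/3 × (-4300) + 1/3 × 12700 + 1/6 × 12300 = -550 − 1433.3333 + 4233.3333 + 2050 = 4300
Crop B = 4/25 × 14900 + 1/5 × 19200 + 3/5 × 7700 + 1/25 × 15900 = 2384 + 3840 + 4620 + 636 = 11480

Crop B ($11,480)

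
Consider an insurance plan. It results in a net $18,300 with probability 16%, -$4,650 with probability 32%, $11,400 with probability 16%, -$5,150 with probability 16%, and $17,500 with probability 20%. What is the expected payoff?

EV = 0.16 × 18300 + 0.32 × (-4650) + 0.16 × 11400 + 0.16 × (-5150) + 0.2 × 17500 = 2928 − 1488 + 1824 − 824 + 3500 = 5940

$5,940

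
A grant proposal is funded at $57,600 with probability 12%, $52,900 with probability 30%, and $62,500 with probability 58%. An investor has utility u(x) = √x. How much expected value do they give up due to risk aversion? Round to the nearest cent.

E[u] = 0.12·√57600 + 0.3·√52900 + 0.58·√62500 = 0.12·240 + 0.3·230 + 0.58·250 = 242.8
CE = (242.8)² = 58951.84
Risk premium = EV − CE = 59032 − 58951.84 = 80.16

$80.16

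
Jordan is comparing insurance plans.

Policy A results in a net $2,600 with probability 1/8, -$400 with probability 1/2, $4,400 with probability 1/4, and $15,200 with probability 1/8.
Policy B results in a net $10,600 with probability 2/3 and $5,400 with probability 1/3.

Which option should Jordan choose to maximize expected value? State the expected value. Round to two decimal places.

Policy A = 1/8 × 2600 + 1/2 × (-400) + 1/4 × 4400 + 1/8 × 15200 = 325 − 200 + 1100 + 1900 = 3125
Policy B = 2/3 × 10600 + 1/3 × 5400 = 7066.6667 + 1800 = 8866.6667

Policy B ($8,866.67)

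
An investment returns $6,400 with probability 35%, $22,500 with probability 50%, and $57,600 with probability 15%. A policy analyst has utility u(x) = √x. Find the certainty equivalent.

E[u] = 0.35·√6400 + 0.5·√22500 + 0.15·√57600 = 0.35·80 + 0.5·150 + 0.15·240 = 139
CE = (139)² = 19321

$19,321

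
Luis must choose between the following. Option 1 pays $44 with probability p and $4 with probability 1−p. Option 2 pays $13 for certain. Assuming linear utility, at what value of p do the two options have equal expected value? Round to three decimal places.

p·44 + (1−p)·4 = 13
40p + 4 = 13
p = (13 − 4) / 40

p = 0.225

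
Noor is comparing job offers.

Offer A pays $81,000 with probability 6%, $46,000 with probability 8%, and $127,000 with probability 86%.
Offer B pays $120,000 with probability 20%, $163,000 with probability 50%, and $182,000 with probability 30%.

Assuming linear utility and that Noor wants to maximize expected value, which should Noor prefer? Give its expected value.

Offer B ($160,100)

Offer A = 0.06 × 81000 + 0.08 × 46000 + 0.86 × 127000 = 4860 + 3680 + 109220 = 117760
Offer B = 0.2 × 120000 + 0.5 × 163000 + 0.3 × 182000 = 24000 + 81500 + 54600 = 160100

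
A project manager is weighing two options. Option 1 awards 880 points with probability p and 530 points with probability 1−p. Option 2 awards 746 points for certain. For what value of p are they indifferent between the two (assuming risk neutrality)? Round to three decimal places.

p = 0.617

p·880 + (1−p)·530 = 746
350p + 530 = 746
p = (746 − 530) / 350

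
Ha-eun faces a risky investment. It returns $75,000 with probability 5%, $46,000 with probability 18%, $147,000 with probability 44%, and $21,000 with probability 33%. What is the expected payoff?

$83,640

EV = 0.05 × 75000 + 0.18 × 46000 + 0.44 × 147000 + 0.33 × 21000 = 3750 + 8280 + 64680 + 6930 = 83640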